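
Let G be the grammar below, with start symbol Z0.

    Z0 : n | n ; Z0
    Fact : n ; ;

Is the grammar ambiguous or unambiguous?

Only Z0 is reachable from Z0; ignoring the rest: The reachable grammar is A → atom sep A | atom. Each atom is followed by either the separator (recurse) or end-of-string (stop) — no choice point.

Unambiguous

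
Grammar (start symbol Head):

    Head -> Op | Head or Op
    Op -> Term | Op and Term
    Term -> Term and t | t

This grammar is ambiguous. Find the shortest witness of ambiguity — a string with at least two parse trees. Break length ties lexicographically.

t and t

length 1: no string has ≥2 trees
length 3: t and t has 2 parse trees

Two derivations of t and t:
  Head ⇒ Op ⇒ Term ⇒ Term and t ⇒ t and t
  Head ⇒ Op ⇒ Op and Term ⇒ Term and Term ⇒ t and Term ⇒ t and t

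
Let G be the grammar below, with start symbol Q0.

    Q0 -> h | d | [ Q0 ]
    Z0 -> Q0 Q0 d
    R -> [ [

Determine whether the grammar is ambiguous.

Unambiguous

Only Q0 is reachable from Q0; ignoring the rest: L(Q0) is { openⁿ atom closeⁿ : n ≥ 0 }. The bracket depth fixes n, and the derivation is forced at every step.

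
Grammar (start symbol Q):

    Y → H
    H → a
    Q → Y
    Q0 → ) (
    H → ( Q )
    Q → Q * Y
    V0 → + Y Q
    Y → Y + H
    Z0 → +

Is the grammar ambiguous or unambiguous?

Unambiguous

Only Q, Y, H are reachable from Q; ignoring the rest: Q → Q * Y | Y  ;  Y → Y + H | H  — a left-associative chain with H at the bottom. Each string factors uniquely by precedence.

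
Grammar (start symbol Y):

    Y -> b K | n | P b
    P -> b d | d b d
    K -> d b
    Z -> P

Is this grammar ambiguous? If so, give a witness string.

Ambiguous

Witness: b d b

Derivation 1: Y ⇒ b K ⇒ b d b
Derivation 2: Y ⇒ P b ⇒ b d b

Two distinct leftmost derivations for the same string.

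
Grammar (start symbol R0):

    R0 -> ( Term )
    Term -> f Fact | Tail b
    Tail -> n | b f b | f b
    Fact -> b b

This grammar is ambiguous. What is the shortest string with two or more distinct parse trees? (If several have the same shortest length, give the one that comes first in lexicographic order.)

( f b b )

length 4: no string has ≥2 trees
length 5: ( f b b ) has 2 parse trees

Two derivations of ( f b b ):
  R0 ⇒ ( Term ) ⇒ ( f Fact ) ⇒ ( f b b )
  R0 ⇒ ( Term ) ⇒ ( Tail b ) ⇒ ( f b b )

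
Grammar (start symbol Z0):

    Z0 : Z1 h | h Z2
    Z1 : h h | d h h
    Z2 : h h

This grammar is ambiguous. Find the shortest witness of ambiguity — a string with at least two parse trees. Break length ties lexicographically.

h h h

length 3: h h h has 2 parse trees

Two derivations of h h h:
  Z0 ⇒ Z1 h ⇒ h h h
  Z0 ⇒ h Z2 ⇒ h h h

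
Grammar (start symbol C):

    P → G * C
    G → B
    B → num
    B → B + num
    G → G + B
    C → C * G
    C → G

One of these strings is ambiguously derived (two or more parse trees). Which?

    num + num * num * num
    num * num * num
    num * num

num + num * num * num

num + num * num * num: 2 trees
num * num * num: 1 tree
num * num: 1 tree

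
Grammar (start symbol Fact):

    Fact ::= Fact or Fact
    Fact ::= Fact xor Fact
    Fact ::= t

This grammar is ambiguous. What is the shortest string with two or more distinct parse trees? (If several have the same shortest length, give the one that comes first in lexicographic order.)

length 1: no string has ≥2 trees
length 3: no string has ≥2 trees
length 5: t or t or t has 2 parse trees

Two derivations of t or t or t:
  Fact ⇒ Fact or Fact ⇒ Fact or Fact or Fact ⇒ t or Fact or Fact ⇒ t or t or Fact ⇒ t or t or t
  Fact ⇒ Fact or Fact ⇒ t or Fact ⇒ t or Fact or Fact ⇒ t or t or Fact ⇒ t or t or t

t or t or t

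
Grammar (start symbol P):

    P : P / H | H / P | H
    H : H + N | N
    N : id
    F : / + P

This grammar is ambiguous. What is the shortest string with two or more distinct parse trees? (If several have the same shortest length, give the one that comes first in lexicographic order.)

length 1: no string has ≥2 trees
length 3: id / id has 2 parse trees

Two derivations of id / id:
  P ⇒ P / H ⇒ H / H ⇒ N / H ⇒ id / H ⇒ id / N ⇒ id / id
  P ⇒ H / P ⇒ N / P ⇒ id / P ⇒ id / H ⇒ id / N ⇒ id / id

id / id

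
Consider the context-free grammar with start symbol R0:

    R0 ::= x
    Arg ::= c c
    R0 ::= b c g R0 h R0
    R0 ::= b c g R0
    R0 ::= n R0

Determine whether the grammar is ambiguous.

Ambiguous

Witness: b c g b c g x h x

Derivation 1: R0 ⇒ b c g R0 h R0 ⇒ b c g b c g R0 h R0 ⇒ b c g b c g x h R0 ⇒ b c g b c g x h x
Derivation 2: R0 ⇒ b c g R0 ⇒ b c g b c g R0 h R0 ⇒ b c g b c g x h R0 ⇒ b c g b c g x h x

Two distinct leftmost derivations for the same string.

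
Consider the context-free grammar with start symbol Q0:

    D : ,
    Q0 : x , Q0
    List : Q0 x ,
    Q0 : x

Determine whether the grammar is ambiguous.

Only Q0 is reachable from Q0; ignoring the rest: The reachable grammar is A → atom sep A | atom. Each atom is followed by either the separator (recurse) or end-of-string (stop) — no choice point.

Unambiguous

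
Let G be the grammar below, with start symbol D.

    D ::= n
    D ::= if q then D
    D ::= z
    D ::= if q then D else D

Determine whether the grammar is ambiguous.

Ambiguous

Witness: if q then if q then n else n

Derivation 1: D ⇒ if q then D ⇒ if q then if q then D else D ⇒ if q then if q then n else D ⇒ if q then if q then n else n
Derivation 2: D ⇒ if q then D else D ⇒ if q then if q then D else D ⇒ if q then if q then n else D ⇒ if q then if q then n else n

Two distinct leftmost derivations for the same string.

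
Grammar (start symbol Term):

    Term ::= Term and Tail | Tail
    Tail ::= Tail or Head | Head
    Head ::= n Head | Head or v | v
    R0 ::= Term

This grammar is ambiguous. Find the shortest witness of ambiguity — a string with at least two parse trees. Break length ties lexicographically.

length 1: no string has ≥2 trees
length 2: no string has ≥2 trees
length 3: v or v has 2 parse trees

Two derivations of v or v:
  Term ⇒ Tail ⇒ Tail or Head ⇒ Head or Head ⇒ v or Head ⇒ v or v
  Term ⇒ Tail ⇒ Head ⇒ Head or v ⇒ v or v

v or v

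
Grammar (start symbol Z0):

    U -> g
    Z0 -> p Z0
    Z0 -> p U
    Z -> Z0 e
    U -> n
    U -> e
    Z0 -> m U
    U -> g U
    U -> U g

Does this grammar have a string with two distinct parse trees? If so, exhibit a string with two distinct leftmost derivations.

Ambiguous

Witness: m g g

Derivation 1: Z0 ⇒ m U ⇒ m g U ⇒ m g g
Derivation 2: Z0 ⇒ m U ⇒ m U g ⇒ m g g

Two distinct leftmost derivations for the same string.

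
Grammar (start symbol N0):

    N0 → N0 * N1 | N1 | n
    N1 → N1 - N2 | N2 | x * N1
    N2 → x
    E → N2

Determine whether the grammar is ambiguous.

Ambiguous

Witness: x * x

Derivation 1: N0 ⇒ N0 * N1 ⇒ N1 * N1 ⇒ N2 * N1 ⇒ x * N1 ⇒ x * N2 ⇒ x * x
Derivation 2: N0 ⇒ N1 ⇒ x * N1 ⇒ x * N2 ⇒ x * x

Two distinct leftmost derivations for the same string.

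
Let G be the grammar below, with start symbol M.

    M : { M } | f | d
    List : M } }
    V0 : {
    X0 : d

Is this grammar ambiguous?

Only M is reachable from M; ignoring the rest: L(M) is { openⁿ atom closeⁿ : n ≥ 0 }. The bracket depth fixes n, and the derivation is forced at every step.

Unambiguous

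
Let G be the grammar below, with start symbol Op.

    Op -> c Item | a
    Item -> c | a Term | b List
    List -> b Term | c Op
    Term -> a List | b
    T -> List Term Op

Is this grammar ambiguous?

Only Op, Item, List, Term are reachable from Op; ignoring the rest: The reachable rules are right-linear with at most one rule per (nonterminal, next-terminal) pair. Each input token forces the next rule, so parsing is deterministic.

Unambiguous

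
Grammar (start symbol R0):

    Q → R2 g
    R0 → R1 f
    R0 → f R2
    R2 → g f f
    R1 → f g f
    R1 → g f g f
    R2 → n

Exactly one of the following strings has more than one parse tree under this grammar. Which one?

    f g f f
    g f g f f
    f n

f g f f

f g f f: 2 trees
g f g f f: 1 tree
f n: 1 tree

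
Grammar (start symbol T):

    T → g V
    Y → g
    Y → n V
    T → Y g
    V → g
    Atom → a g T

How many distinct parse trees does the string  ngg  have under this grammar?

Parse trees for ngg:
  [T [Y n [V g]] g]

1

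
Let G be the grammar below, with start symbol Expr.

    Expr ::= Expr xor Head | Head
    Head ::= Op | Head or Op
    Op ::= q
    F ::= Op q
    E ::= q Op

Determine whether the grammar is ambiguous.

(F, E are unreachable from Expr, so their rules don't affect L(Expr).) The grammar is stratified — Expr handles 'xor' (left-recursive), Head handles 'or', Op atoms. Each operator has a fixed associativity and precedence level, so every string has one parse.

Unambiguous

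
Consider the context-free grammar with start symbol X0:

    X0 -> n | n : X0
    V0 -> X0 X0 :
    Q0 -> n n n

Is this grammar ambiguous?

(V0, Q0 are unreachable from X0, so their rules don't affect L(X0).) The reachable grammar is A → atom sep A | atom. Each atom is followed by either the separator (recurse) or end-of-string (stop) — no choice point.

Unambiguous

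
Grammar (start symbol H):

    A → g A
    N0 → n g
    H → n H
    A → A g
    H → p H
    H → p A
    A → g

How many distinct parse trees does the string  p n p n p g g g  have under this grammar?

Parse trees for p n p n p g g g:
  [H p [H n [H p [H n [H p [A g [A g [A g]]]]]]]]
  [H p [H n [H p [H n [H p [A g [A [A g] g]]]]]]]
  [H p [H n [H p [H n [H p [A [A g [A g]] g]]]]]]
  [H p [H n [H p [H n [H p [A [A [A g] g] g]]]]]]

4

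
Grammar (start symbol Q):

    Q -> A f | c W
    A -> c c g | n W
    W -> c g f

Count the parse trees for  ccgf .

2

Parse trees for ccgf:
  [Q [A c c g] f]
  [Q c [W c g f]]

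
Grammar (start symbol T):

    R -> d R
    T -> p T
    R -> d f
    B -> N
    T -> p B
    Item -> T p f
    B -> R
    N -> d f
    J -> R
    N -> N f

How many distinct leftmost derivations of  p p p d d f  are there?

1

Parse trees for p p p d d f:
  [T p [T p [T p [B [R d [R d f]]]]]]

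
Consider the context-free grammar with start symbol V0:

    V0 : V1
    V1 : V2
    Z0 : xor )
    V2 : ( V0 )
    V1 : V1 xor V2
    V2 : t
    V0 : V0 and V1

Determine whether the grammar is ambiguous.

Unambiguous

(Z0 is unreachable from V0, so its rules don't affect L(V0).) This is a standard precedence ladder (V0 over V1 over V2), with each level left-recursive on its own operator ('and' at V0, 'xor' at V1). That structure is LR(1), hence unambiguous.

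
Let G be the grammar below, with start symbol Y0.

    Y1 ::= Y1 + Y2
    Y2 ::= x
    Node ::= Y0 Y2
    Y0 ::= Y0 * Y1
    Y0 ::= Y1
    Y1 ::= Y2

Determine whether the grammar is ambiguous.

(Node is unreachable from Y0, so its rules don't affect L(Y0).) Y0 → Y0 * Y1 | Y1  ;  Y1 → Y1 + Y2 | Y2  — a left-associative chain with Y2 at the bottom. Each string factors uniquely by precedence.

Unambiguous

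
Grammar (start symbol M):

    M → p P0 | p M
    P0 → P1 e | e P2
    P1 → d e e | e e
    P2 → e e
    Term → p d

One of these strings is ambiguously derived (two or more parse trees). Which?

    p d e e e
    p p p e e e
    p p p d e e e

p d e e e: 1 tree
p p p e e e: 2 trees
p p p d e e e: 1 tree

p p p e e e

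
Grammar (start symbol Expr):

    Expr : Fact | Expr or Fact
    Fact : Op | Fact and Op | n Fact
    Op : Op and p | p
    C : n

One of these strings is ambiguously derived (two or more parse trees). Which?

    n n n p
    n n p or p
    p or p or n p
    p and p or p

n n n p: 1 tree
n n p or p: 1 tree
p or p or n p: 1 tree
p and p or p: 2 trees

p and p or p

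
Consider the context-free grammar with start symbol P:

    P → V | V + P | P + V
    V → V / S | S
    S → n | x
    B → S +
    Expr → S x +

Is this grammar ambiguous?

Witness: n + n

Derivation 1: P ⇒ V + P ⇒ S + P ⇒ n + P ⇒ n + V ⇒ n + S ⇒ n + n
Derivation 2: P ⇒ P + V ⇒ V + V ⇒ S + V ⇒ n + V ⇒ n + S ⇒ n + n

Two distinct leftmost derivations for the same string.

Ambiguous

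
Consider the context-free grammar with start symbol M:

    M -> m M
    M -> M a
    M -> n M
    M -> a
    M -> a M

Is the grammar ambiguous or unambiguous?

Witness: a a

Derivation 1: M ⇒ M a ⇒ a a
Derivation 2: M ⇒ a M ⇒ a a

Two distinct leftmost derivations for the same string.

Ambiguous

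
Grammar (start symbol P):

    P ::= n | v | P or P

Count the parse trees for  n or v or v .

Parse trees for n or v or v:
  [P [P n] or [P [P v] or [P v]]]
  [P [P [P n] or [P v]] or [P v]]

2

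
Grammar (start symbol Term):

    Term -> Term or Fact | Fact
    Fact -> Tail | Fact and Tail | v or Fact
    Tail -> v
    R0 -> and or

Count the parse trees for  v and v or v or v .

Parse trees for v and v or v or v:
  [Term [Term [Fact [Fact [Tail v]] and [Tail v]]] or [Fact v or [Fact [Tail v]]]]
  [Term [Term [Term [Fact [Fact [Tail v]] and [Tail v]]] or [Fact [Tail v]]] or [Fact [Tail v]]]

2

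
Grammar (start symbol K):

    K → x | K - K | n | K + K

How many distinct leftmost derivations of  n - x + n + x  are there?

Parse trees for n - x + n + x:
  [K [K n] - [K [K x] + [K [K n] + [K x]]]]
  [K [K n] - [K [K [K x] + [K n]] + [K x]]]
  [K [K [K n] - [K x]] + [K [K n] + [K x]]]
  [K [K [K n] - [K [K x] + [K n]]] + [K x]]
  [K [K [K [K n] - [K x]] + [K n]] + [K x]]

5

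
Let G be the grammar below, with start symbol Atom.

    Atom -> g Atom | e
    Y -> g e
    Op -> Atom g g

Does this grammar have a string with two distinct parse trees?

(Y, Op are unreachable from Atom, so their rules don't affect L(Atom).) The reachable rules are right-linear with at most one rule per (nonterminal, next-terminal) pair. Each input token forces the next rule, so parsing is deterministic.

Unambiguous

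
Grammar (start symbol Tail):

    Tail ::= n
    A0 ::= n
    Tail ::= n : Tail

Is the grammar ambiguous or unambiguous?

Unambiguous

Only Tail is reachable from Tail; ignoring the rest: The reachable grammar is A → atom sep A | atom. Each atom is followed by either the separator (recurse) or end-of-string (stop) — no choice point.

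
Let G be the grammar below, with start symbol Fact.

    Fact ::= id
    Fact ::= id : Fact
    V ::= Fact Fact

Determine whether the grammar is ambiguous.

Unambiguous

Only Fact is reachable from Fact; ignoring the rest: The reachable grammar is A → atom sep A | atom. Each atom is followed by either the separator (recurse) or end-of-string (stop) — no choice point.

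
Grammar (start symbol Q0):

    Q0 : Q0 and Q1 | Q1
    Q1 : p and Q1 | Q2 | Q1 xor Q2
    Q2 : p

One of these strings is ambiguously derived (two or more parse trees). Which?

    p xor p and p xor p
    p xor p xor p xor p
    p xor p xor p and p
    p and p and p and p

p and p and p and p

p xor p and p xor p: 1 tree
p xor p xor p xor p: 1 tree
p xor p xor p and p: 1 tree
p and p and p and p: 8 trees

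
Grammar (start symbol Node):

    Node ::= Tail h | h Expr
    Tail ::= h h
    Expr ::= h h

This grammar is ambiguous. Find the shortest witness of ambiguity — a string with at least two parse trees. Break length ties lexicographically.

h h h

length 3: h h h has 2 parse trees

Two derivations of h h h:
  Node ⇒ Tail h ⇒ h h h
  Node ⇒ h Expr ⇒ h h h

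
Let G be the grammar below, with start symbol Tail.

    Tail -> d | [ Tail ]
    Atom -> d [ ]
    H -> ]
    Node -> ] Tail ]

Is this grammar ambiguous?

Unambiguous

Only Tail is reachable from Tail; ignoring the rest: L(Tail) is { openⁿ atom closeⁿ : n ≥ 0 }. The bracket depth fixes n, and the derivation is forced at every step.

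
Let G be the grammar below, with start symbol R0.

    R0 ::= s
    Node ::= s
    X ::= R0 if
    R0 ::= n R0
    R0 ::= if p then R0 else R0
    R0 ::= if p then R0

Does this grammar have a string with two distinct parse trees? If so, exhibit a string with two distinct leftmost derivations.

Ambiguous

Witness: if p then if p then s else s

Derivation 1: R0 ⇒ if p then R0 else R0 ⇒ if p then if p then R0 else R0 ⇒ if p then if p then s else R0 ⇒ if p then if p then s else s
Derivation 2: R0 ⇒ if p then R0 ⇒ if p then if p then R0 else R0 ⇒ if p then if p then s else R0 ⇒ if p then if p then s else s

Two distinct leftmost derivations for the same string.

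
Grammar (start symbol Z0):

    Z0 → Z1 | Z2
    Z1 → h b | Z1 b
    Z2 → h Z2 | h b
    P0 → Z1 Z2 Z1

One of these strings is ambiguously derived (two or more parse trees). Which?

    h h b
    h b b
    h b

h b

h h b: 1 tree
h b b: 1 tree
h b: 2 trees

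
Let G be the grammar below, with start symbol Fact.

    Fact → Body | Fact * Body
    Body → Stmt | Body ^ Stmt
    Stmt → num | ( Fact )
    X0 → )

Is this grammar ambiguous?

Unambiguous

(X0 is unreachable from Fact, so its rules don't affect L(Fact).) Fact → Fact * Body | Body  ;  Body → Body ^ Stmt | Stmt  — a left-associative chain with Stmt at the bottom. Each string factors uniquely by precedence.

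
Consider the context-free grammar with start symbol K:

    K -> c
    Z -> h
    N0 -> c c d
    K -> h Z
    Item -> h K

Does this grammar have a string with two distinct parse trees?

(Item, N0 are unreachable from K, so their rules don't affect L(K).) The reachable rules are right-linear with at most one rule per (nonterminal, next-terminal) pair. Each input token forces the next rule, so parsing is deterministic.

Unambiguous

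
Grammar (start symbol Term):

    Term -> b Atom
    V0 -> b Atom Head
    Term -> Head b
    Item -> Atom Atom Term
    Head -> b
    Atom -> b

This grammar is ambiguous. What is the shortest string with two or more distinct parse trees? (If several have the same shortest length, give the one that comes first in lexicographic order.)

length 2: b b has 2 parse trees

Two derivations of b b:
  Term ⇒ b Atom ⇒ b b
  Term ⇒ Head b ⇒ b b

b b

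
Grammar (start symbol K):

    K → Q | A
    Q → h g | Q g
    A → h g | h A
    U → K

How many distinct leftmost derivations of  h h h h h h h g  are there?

1

Parse trees for h h h h h h h g:
  [K [A h [A h [A h [A h [A h [A h [A h g]]]]]]]]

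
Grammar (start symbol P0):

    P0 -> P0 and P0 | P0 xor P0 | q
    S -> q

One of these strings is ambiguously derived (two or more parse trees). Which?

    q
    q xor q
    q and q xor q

q and q xor q

q: 1 tree
q xor q: 1 tree
q and q xor q: 2 trees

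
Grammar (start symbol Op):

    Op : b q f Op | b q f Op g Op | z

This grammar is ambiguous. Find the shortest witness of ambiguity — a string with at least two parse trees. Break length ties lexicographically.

length 1: no string has ≥2 trees
length 4: no string has ≥2 trees
length 6: no string has ≥2 trees
length 7: no string has ≥2 trees
length 9: b q f b q f z g z has 2 parse trees

Two derivations of b q f b q f z g z:
  Op ⇒ b q f Op ⇒ b q f b q f Op g Op ⇒ b q f b q f z g Op ⇒ b q f b q f z g z
  Op ⇒ b q f Op g Op ⇒ b q f b q f Op g Op ⇒ b q f b q f z g Op ⇒ b q f b q f z g z

b q f b q f z g z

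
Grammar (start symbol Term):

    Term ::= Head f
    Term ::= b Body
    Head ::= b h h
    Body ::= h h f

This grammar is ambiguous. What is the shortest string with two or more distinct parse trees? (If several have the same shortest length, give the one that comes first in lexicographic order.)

b h h f

length 4: b h h f has 2 parse trees

Two derivations of b h h f:
  Term ⇒ Head f ⇒ b h h f
  Term ⇒ b Body ⇒ b h h f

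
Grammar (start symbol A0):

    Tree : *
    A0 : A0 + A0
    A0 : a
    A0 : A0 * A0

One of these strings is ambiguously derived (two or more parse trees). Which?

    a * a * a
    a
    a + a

a * a * a

a * a * a: 2 trees
a: 1 tree
a + a: 1 tree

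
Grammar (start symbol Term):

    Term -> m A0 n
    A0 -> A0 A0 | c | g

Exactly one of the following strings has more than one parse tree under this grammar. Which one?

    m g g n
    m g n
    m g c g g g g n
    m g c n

m g g n: 1 tree
m g n: 1 tree
m g c g g g g n: 42 trees
m g c n: 1 tree

m g c g g g g n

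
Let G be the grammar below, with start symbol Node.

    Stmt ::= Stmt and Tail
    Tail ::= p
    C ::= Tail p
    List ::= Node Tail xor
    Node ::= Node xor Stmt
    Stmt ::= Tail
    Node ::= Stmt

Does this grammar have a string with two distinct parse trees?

(List, C are unreachable from Node, so their rules don't affect L(Node).) Node → Node xor Stmt | Stmt  ;  Stmt → Stmt and Tail | Tail  — a left-associative chain with Tail at the bottom. Each string factors uniquely by precedence.

Unambiguous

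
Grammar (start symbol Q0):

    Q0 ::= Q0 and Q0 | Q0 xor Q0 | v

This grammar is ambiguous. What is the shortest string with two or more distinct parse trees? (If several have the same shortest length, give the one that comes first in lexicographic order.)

v and v and v

length 1: no string has ≥2 trees
length 3: no string has ≥2 trees
length 5: v and v and v has 2 parse trees

Two derivations of v and v and v:
  Q0 ⇒ Q0 and Q0 ⇒ Q0 and Q0 and Q0 ⇒ v and Q0 and Q0 ⇒ v and v and Q0 ⇒ v and v and v
  Q0 ⇒ Q0 and Q0 ⇒ v and Q0 ⇒ v and Q0 and Q0 ⇒ v and v and Q0 ⇒ v and v and v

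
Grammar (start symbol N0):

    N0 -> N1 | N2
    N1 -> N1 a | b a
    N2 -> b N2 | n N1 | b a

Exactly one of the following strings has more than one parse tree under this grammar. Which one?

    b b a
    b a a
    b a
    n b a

b b a: 1 tree
b a a: 1 tree
b a: 2 trees
n b a: 1 tree

b a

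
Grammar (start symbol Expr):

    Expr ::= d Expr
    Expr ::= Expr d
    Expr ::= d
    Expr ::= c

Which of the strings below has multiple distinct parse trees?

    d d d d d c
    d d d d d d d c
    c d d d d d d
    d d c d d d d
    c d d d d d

d d c d d d d

d d d d d c: 1 tree
d d d d d d d c: 1 tree
c d d d d d d: 1 tree
d d c d d d d: 15 trees
c d d d d d: 1 tree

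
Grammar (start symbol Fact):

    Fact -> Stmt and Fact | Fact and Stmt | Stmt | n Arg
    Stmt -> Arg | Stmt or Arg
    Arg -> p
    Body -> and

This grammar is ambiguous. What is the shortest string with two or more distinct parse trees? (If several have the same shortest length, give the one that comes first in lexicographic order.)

p and p

length 1: no string has ≥2 trees
length 2: no string has ≥2 trees
length 3: p and p has 2 parse trees

Two derivations of p and p:
  Fact ⇒ Stmt and Fact ⇒ Arg and Fact ⇒ p and Fact ⇒ p and Stmt ⇒ p and Arg ⇒ p and p
  Fact ⇒ Fact and Stmt ⇒ Stmt and Stmt ⇒ Arg and Stmt ⇒ p and Stmt ⇒ p and Arg ⇒ p and p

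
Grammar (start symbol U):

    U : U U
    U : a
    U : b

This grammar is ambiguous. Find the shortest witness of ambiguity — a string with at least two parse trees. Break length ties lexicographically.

a a a

length 1: no string has ≥2 trees
length 2: no string has ≥2 trees
length 3: a a a has 2 parse trees

Two derivations of a a a:
  U ⇒ U U ⇒ U U U ⇒ a U U ⇒ a a U ⇒ a a a
  U ⇒ U U ⇒ a U ⇒ a U U ⇒ a a U ⇒ a a a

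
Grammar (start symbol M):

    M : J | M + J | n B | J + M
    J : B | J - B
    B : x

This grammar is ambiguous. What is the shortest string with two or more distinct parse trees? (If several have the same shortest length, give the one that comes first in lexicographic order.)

x + x

length 1: no string has ≥2 trees
length 2: no string has ≥2 trees
length 3: x + x has 2 parse trees

Two derivations of x + x:
  M ⇒ M + J ⇒ J + J ⇒ B + J ⇒ x + J ⇒ x + B ⇒ x + x
  M ⇒ J + M ⇒ B + M ⇒ x + M ⇒ x + J ⇒ x + B ⇒ x + x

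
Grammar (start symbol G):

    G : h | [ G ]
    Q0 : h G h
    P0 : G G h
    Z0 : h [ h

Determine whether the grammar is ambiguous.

Only G is reachable from G; ignoring the rest: Each string is a nest of matched brackets around a single atom. An opening bracket forces the recursive rule; an atom forces the base rule.

Unambiguous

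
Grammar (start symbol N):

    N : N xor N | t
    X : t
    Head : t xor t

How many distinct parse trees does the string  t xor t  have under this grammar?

1

Parse trees for t xor t:
  [N [N t] xor [N t]]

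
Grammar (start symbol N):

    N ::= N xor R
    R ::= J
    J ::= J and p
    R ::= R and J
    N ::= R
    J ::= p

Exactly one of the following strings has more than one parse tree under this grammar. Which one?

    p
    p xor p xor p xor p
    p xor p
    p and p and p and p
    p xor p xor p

p: 1 tree
p xor p xor p xor p: 1 tree
p xor p: 1 tree
p and p and p and p: 8 trees
p xor p xor p: 1 tree

p and p and p and p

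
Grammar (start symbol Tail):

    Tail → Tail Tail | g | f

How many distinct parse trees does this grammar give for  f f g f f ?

Parse trees for f f g f f (showing first 6 of 14):
  [Tail [Tail f] [Tail [Tail f] [Tail [Tail g] [Tail [Tail f] [Tail f]]]]]
  [Tail [Tail f] [Tail [Tail f] [Tail [Tail [Tail g] [Tail f]] [Tail f]]]]
  [Tail [Tail f] [Tail [Tail [Tail f] [Tail g]] [Tail [Tail f] [Tail f]]]]
  [Tail [Tail f] [Tail [Tail [Tail f] [Tail [Tail g] [Tail f]]] [Tail f]]]
  [Tail [Tail f] [Tail [Tail [Tail [Tail f] [Tail g]] [Tail f]] [Tail f]]]
  [Tail [Tail [Tail f] [Tail f]] [Tail [Tail g] [Tail [Tail f] [Tail f]]]]

14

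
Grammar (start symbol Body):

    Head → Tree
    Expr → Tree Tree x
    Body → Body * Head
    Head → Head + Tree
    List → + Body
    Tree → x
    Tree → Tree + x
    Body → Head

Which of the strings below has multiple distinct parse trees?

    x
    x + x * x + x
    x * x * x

x + x * x + x

x: 1 tree
x + x * x + x: 4 trees
x * x * x: 1 tree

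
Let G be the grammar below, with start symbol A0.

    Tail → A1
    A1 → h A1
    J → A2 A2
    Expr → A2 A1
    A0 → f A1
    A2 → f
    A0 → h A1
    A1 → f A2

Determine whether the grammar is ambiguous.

Unambiguous

(Expr, J, Tail are unreachable from A0, so their rules don't affect L(A0).) The reachable rules are right-linear with at most one rule per (nonterminal, next-terminal) pair. Each input token forces the next rule, so parsing is deterministic.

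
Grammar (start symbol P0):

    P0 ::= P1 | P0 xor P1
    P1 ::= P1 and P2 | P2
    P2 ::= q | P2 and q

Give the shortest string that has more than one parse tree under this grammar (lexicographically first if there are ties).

q and q

length 1: no string has ≥2 trees
length 3: q and q has 2 parse trees

Two derivations of q and q:
  P0 ⇒ P1 ⇒ P1 and P2 ⇒ P2 and P2 ⇒ q and P2 ⇒ q and q
  P0 ⇒ P1 ⇒ P2 ⇒ P2 and q ⇒ q and q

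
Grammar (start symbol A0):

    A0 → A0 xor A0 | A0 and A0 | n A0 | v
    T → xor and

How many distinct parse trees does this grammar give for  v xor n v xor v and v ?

Parse trees for v xor n v xor v and v (showing first 6 of 9):
  [A0 [A0 v] xor [A0 [A0 n [A0 v]] xor [A0 [A0 v] and [A0 v]]]]
  [A0 [A0 v] xor [A0 [A0 [A0 n [A0 v]] xor [A0 v]] and [A0 v]]]
  [A0 [A0 v] xor [A0 [A0 n [A0 [A0 v] xor [A0 v]]] and [A0 v]]]
  [A0 [A0 v] xor [A0 n [A0 [A0 v] xor [A0 [A0 v] and [A0 v]]]]]
  [A0 [A0 v] xor [A0 n [A0 [A0 [A0 v] xor [A0 v]] and [A0 v]]]]
  [A0 [A0 [A0 v] xor [A0 n [A0 v]]] xor [A0 [A0 v] and [A0 v]]]

9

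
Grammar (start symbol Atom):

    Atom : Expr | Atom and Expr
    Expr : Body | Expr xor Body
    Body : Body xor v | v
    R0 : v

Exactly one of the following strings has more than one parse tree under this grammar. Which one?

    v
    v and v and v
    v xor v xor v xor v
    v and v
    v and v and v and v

v: 1 tree
v and v and v: 1 tree
v xor v xor v xor v: 8 trees
v and v: 1 tree
v and v and v and v: 1 tree

v xor v xor v xor v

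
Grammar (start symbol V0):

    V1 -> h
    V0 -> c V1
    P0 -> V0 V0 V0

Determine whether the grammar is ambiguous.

(P0 is unreachable from V0, so its rules don't affect L(V0).) Each reachable nonterminal has at most one production per leading terminal, and all productions are right-linear; the derivation is determined token-by-token.

Unambiguous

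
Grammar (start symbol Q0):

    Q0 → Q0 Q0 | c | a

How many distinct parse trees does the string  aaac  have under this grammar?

Parse trees for aaac:
  [Q0 [Q0 a] [Q0 [Q0 a] [Q0 [Q0 a] [Q0 c]]]]
  [Q0 [Q0 a] [Q0 [Q0 [Q0 a] [Q0 a]] [Q0 c]]]
  [Q0 [Q0 [Q0 a] [Q0 a]] [Q0 [Q0 a] [Q0 c]]]
  [Q0 [Q0 [Q0 a] [Q0 [Q0 a] [Q0 a]]] [Q0 c]]
  [Q0 [Q0 [Q0 [Q0 a] [Q0 a]] [Q0 a]] [Q0 c]]

5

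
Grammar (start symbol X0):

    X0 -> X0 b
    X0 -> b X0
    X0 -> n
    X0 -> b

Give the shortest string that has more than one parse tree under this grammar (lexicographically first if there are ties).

length 1: no string has ≥2 trees
length 2: b b has 2 parse trees

Two derivations of b b:
  X0 ⇒ X0 b ⇒ b b
  X0 ⇒ b X0 ⇒ b b

b b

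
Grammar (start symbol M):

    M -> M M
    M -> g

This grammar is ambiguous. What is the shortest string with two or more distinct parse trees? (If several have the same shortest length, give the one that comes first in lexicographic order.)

g g g

length 1: no string has ≥2 trees
length 2: no string has ≥2 trees
length 3: g g g has 2 parse trees

Two derivations of g g g:
  M ⇒ M M ⇒ M M M ⇒ g M M ⇒ g g M ⇒ g g g
  M ⇒ M M ⇒ g M ⇒ g M M ⇒ g g M ⇒ g g g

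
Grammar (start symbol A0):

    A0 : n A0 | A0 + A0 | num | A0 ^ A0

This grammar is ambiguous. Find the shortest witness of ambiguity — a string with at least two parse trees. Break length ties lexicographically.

n num + num

length 1: no string has ≥2 trees
length 2: no string has ≥2 trees
length 3: no string has ≥2 trees
length 4: n num + num has 2 parse trees

Two derivations of n num + num:
  A0 ⇒ n A0 ⇒ n A0 + A0 ⇒ n num + A0 ⇒ n num + num
  A0 ⇒ A0 + A0 ⇒ n A0 + A0 ⇒ n num + A0 ⇒ n num + num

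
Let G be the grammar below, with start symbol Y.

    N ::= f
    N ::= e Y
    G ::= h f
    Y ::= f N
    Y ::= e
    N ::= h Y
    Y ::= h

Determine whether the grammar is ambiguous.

(G is unreachable from Y, so its rules don't affect L(Y).) The reachable rules are right-linear with at most one rule per (nonterminal, next-terminal) pair. Each input token forces the next rule, so parsing is deterministic.

Unambiguous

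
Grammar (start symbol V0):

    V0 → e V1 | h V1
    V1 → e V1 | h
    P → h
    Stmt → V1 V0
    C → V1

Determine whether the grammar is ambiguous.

(P, Stmt, C are unreachable from V0, so their rules don't affect L(V0).) Each reachable nonterminal has at most one production per leading terminal, and all productions are right-linear; the derivation is determined token-by-token.

Unambiguous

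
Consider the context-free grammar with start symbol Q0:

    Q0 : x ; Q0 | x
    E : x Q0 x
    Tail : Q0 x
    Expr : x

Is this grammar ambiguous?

Unambiguous

(E, Tail, Expr are unreachable from Q0, so their rules don't affect L(Q0).) The reachable grammar is A → atom sep A | atom. Each atom is followed by either the separator (recurse) or end-of-string (stop) — no choice point.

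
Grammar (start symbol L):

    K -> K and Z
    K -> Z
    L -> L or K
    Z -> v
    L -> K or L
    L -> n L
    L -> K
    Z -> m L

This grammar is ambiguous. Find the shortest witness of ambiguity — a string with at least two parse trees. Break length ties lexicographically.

length 1: no string has ≥2 trees
length 2: no string has ≥2 trees
length 3: v or v has 2 parse trees

Two derivations of v or v:
  L ⇒ L or K ⇒ K or K ⇒ Z or K ⇒ v or K ⇒ v or Z ⇒ v or v
  L ⇒ K or L ⇒ Z or L ⇒ v or L ⇒ v or K ⇒ v or Z ⇒ v or v

v or v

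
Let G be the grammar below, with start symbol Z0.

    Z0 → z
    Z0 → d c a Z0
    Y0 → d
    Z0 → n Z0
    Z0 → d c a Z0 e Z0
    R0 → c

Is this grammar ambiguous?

Ambiguous

Witness: d c a d c a z e z

Derivation 1: Z0 ⇒ d c a Z0 ⇒ d c a d c a Z0 e Z0 ⇒ d c a d c a z e Z0 ⇒ d c a d c a z e z
Derivation 2: Z0 ⇒ d c a Z0 e Z0 ⇒ d c a d c a Z0 e Z0 ⇒ d c a d c a z e Z0 ⇒ d c a d c a z e z

Two distinct leftmost derivations for the same string.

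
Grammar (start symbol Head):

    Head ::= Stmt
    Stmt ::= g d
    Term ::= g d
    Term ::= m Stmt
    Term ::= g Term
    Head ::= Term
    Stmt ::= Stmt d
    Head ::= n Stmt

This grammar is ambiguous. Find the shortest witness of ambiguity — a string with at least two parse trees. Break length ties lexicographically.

g d

length 2: g d has 2 parse trees

Two derivations of g d:
  Head ⇒ Stmt ⇒ g d
  Head ⇒ Term ⇒ g d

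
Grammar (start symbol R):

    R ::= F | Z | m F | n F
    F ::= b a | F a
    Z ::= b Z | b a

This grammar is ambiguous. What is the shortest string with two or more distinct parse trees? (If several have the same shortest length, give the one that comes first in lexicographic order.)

length 2: b a has 2 parse trees

Two derivations of b a:
  R ⇒ F ⇒ b a
  R ⇒ Z ⇒ b a

b a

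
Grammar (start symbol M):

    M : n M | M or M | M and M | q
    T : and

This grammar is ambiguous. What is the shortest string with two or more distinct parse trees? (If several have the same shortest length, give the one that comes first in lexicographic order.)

length 1: no string has ≥2 trees
length 2: no string has ≥2 trees
length 3: no string has ≥2 trees
length 4: n q and q has 2 parse trees

Two derivations of n q and q:
  M ⇒ n M ⇒ n M and M ⇒ n q and M ⇒ n q and q
  M ⇒ M and M ⇒ n M and M ⇒ n q and M ⇒ n q and q

n q and q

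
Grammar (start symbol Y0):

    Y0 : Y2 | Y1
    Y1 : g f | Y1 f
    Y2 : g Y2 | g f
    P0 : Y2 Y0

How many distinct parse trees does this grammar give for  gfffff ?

1

Parse trees for gfffff:
  [Y0 [Y1 [Y1 [Y1 [Y1 [Y1 g f] f] f] f] f]]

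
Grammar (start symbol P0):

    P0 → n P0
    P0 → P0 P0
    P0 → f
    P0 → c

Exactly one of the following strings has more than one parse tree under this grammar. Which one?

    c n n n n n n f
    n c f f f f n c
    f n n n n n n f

c n n n n n n f: 1 tree
n c f f f f n c: 132 trees
f n n n n n n f: 1 tree

n c f f f f n c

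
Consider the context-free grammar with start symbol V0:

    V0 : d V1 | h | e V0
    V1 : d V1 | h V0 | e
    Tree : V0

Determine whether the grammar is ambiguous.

Only V0, V1 are reachable from V0; ignoring the rest: Each reachable nonterminal has at most one production per leading terminal, and all productions are right-linear; the derivation is determined token-by-token.

Unambiguous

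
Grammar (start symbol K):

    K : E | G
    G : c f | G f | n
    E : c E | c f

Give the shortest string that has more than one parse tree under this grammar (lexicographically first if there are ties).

length 1: no string has ≥2 trees
length 2: c f has 2 parse trees

Two derivations of c f:
  K ⇒ E ⇒ c f
  K ⇒ G ⇒ c f

c f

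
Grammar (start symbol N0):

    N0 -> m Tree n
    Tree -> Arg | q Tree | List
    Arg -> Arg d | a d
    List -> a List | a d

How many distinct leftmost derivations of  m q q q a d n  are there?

2

Parse trees for m q q q a d n:
  [N0 m [Tree q [Tree q [Tree q [Tree [Arg a d]]]]] n]
  [N0 m [Tree q [Tree q [Tree q [Tree [List a d]]]]] n]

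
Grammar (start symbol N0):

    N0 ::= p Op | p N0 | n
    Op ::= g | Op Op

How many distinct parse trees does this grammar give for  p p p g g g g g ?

Parse trees for p p p g g g g g (showing first 6 of 14):
  [N0 p [N0 p [N0 p [Op [Op g] [Op [Op g] [Op [Op g] [Op [Op g] [Op g]]]]]]]]
  [N0 p [N0 p [N0 p [Op [Op g] [Op [Op g] [Op [Op [Op g] [Op g]] [Op g]]]]]]]
  [N0 p [N0 p [N0 p [Op [Op g] [Op [Op [Op g] [Op g]] [Op [Op g] [Op g]]]]]]]
  [N0 p [N0 p [N0 p [Op [Op g] [Op [Op [Op g] [Op [Op g] [Op g]]] [Op g]]]]]]
  [N0 p [N0 p [N0 p [Op [Op g] [Op [Op [Op [Op g] [Op g]] [Op g]] [Op g]]]]]]
  [N0 p [N0 p [N0 p [Op [Op [Op g] [Op g]] [Op [Op g] [Op [Op g] [Op g]]]]]]]

14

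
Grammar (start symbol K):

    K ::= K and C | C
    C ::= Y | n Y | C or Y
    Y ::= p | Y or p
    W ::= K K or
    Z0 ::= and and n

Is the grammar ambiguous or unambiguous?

Ambiguous

Witness: p or p

Derivation 1: K ⇒ C ⇒ Y ⇒ Y or p ⇒ p or p
Derivation 2: K ⇒ C ⇒ C or Y ⇒ Y or Y ⇒ p or Y ⇒ p or p

Two distinct leftmost derivations for the same string.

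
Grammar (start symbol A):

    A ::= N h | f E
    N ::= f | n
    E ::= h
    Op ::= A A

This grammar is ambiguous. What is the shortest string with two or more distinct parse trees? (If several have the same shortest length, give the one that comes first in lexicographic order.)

length 2: f h has 2 parse trees

Two derivations of f h:
  A ⇒ N h ⇒ f h
  A ⇒ f E ⇒ f h

f h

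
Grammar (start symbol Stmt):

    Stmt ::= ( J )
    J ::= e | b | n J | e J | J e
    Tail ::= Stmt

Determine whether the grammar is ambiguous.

Ambiguous

Witness: ( e e )

Derivation 1: Stmt ⇒ ( J ) ⇒ ( e J ) ⇒ ( e e )
Derivation 2: Stmt ⇒ ( J ) ⇒ ( J e ) ⇒ ( e e )

Two distinct leftmost derivations for the same string.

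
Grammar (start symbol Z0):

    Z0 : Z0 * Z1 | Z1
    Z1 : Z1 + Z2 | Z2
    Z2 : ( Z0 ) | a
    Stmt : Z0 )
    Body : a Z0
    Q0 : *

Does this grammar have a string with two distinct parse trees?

(Stmt, Body, Q0 are unreachable from Z0, so their rules don't affect L(Z0).) This is a standard precedence ladder (Z0 over Z1 over Z2), with each level left-recursive on its own operator ('*' at Z0, '+' at Z1). That structure is LR(1), hence unambiguous.

Unambiguous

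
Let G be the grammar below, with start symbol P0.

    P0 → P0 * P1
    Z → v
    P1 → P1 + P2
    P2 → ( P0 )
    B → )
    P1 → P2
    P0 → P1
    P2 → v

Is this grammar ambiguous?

(B, Z are unreachable from P0, so their rules don't affect L(P0).) P0 → P0 * P1 | P1  ;  P1 → P1 + P2 | P2  — a left-associative chain with P2 at the bottom. Each string factors uniquely by precedence.

Unambiguous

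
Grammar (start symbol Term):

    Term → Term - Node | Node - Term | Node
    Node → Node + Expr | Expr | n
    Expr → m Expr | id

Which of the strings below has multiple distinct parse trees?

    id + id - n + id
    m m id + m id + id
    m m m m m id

id + id - n + id

id + id - n + id: 2 trees
m m id + m id + id: 1 tree
m m m m m id: 1 tree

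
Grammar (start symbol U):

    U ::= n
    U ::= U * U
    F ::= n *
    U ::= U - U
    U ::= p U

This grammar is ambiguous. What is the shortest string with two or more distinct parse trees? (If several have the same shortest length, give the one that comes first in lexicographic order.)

length 1: no string has ≥2 trees
length 2: no string has ≥2 trees
length 3: no string has ≥2 trees
length 4: p n * n has 2 parse trees

Two derivations of p n * n:
  U ⇒ U * U ⇒ p U * U ⇒ p n * U ⇒ p n * n
  U ⇒ p U ⇒ p U * U ⇒ p n * U ⇒ p n * n

p n * n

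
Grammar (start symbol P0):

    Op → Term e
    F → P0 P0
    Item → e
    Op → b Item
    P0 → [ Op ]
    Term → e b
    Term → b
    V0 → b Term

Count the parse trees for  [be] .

Parse trees for [be]:
  [P0 [ [Op [Term b] e] ]]
  [P0 [ [Op b [Item e]] ]]

2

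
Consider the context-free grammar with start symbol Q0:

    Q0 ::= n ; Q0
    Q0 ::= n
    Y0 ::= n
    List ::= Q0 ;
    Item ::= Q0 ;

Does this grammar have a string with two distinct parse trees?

Only Q0 is reachable from Q0; ignoring the rest: The reachable grammar is A → atom sep A | atom. Each atom is followed by either the separator (recurse) or end-of-string (stop) — no choice point.

Unambiguous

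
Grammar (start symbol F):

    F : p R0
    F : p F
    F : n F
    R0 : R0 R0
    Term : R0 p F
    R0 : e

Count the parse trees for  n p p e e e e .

Parse trees for n p p e e e e:
  [F n [F p [F p [R0 [R0 e] [R0 [R0 e] [R0 [R0 e] [R0 e]]]]]]]
  [F n [F p [F p [R0 [R0 e] [R0 [R0 [R0 e] [R0 e]] [R0 e]]]]]]
  [F n [F p [F p [R0 [R0 [R0 e] [R0 e]] [R0 [R0 e] [R0 e]]]]]]
  [F n [F p [F p [R0 [R0 [R0 e] [R0 [R0 e] [R0 e]]] [R0 e]]]]]
  [F n [F p [F p [R0 [R0 [R0 [R0 e] [R0 e]] [R0 e]] [R0 e]]]]]

5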